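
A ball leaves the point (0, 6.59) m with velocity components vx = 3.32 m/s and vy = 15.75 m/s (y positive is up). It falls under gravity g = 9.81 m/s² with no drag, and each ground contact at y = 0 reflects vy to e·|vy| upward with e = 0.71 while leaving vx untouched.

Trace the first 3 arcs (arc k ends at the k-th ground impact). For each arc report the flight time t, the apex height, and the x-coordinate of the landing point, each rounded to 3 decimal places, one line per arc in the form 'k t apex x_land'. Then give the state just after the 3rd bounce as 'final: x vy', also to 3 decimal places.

Arc 1: start y=6.590, vy=15.750 → t=3.586, apex=19.233, x_land=11.905, impact vy=-19.426
  bounce: vy ← 0.71·19.426 = 13.792
Arc 2: start y=0.000, vy=13.792 → t=2.812, apex=9.696, x_land=21.240, impact vy=-13.792
  bounce: vy ← 0.71·13.792 = 9.793
Arc 3: start y=0.000, vy=9.793 → t=1.996, apex=4.888, x_land=27.868, impact vy=-9.793
  bounce: vy ← 0.71·9.793 = 6.953

1 3.586 19.233 11.905
2 2.812 9.696 21.240
3 1.996 4.888 27.868
final: 27.868 6.953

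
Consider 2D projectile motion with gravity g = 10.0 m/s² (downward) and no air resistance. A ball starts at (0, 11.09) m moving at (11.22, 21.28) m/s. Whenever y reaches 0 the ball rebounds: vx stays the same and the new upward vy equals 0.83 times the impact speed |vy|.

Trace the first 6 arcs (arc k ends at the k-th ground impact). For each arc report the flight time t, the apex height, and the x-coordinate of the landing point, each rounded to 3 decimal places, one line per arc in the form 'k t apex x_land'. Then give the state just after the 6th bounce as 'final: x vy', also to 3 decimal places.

Arc 1: start y=11.090, vy=21.280 → t=4.725, apex=33.732, x_land=53.019, impact vy=-25.974
  bounce: vy ← 0.83·25.974 = 21.558
Arc 2: start y=0.000, vy=21.558 → t=4.312, apex=23.238, x_land=101.395, impact vy=-21.558
  bounce: vy ← 0.83·21.558 = 17.893
Arc 3: start y=0.000, vy=17.893 → t=3.579, apex=16.009, x_land=141.548, impact vy=-17.893
  bounce: vy ← 0.83·17.893 = 14.851
Arc 4: start y=0.000, vy=14.851 → t=2.970, apex=11.028, x_land=174.875, impact vy=-14.851
  bounce: vy ← 0.83·14.851 = 12.327
Arc 5: start y=0.000, vy=12.327 → t=2.465, apex=7.597, x_land=202.536, impact vy=-12.327
  bounce: vy ← 0.83·12.327 = 10.231
Arc 6: start y=0.000, vy=10.231 → t=2.046, apex=5.234, x_land=225.495, impact vy=-10.231
  bounce: vy ← 0.83·10.231 = 8.492

1 4.725 33.732 53.019
2 4.312 23.238 101.395
3 3.579 16.009 141.548
4 2.970 11.028 174.875
5 2.465 7.597 202.536
6 2.046 5.234 225.495
final: 225.495 8.492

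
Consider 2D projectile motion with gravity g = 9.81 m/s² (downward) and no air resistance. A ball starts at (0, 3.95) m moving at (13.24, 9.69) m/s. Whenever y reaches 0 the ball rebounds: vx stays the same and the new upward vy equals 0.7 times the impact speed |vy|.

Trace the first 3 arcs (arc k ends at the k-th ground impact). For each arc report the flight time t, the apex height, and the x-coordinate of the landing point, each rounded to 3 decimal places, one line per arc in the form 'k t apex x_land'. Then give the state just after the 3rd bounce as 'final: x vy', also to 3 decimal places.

1 2.322 8.736 30.747
2 1.868 4.281 55.484
3 1.308 2.097 72.800
final: 72.800 4.490

Arc 1: start y=3.950, vy=9.690 → t=2.322, apex=8.736, x_land=30.747, impact vy=-13.092
  bounce: vy ← 0.7·13.092 = 9.164
Arc 2: start y=0.000, vy=9.164 → t=1.868, apex=4.281, x_land=55.484, impact vy=-9.164
  bounce: vy ← 0.7·9.164 = 6.415
Arc 3: start y=0.000, vy=6.415 → t=1.308, apex=2.097, x_land=72.800, impact vy=-6.415
  bounce: vy ← 0.7·6.415 = 4.490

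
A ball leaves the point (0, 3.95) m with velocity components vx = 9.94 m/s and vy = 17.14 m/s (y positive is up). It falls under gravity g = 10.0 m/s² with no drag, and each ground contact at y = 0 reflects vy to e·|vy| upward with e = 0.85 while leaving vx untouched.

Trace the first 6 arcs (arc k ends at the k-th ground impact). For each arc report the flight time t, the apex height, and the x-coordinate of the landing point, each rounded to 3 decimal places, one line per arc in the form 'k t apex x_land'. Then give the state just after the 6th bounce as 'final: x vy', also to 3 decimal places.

1 3.645 18.639 36.229
2 3.282 13.467 68.855
3 2.790 9.730 96.587
4 2.371 7.030 120.159
5 2.016 5.079 140.195
6 1.713 3.670 157.226
final: 157.226 7.282

Arc 1: start y=3.950, vy=17.140 → t=3.645, apex=18.639, x_land=36.229, impact vy=-19.308
  bounce: vy ← 0.85·19.308 = 16.411
Arc 2: start y=0.000, vy=16.411 → t=3.282, apex=13.467, x_land=68.855, impact vy=-16.411
  bounce: vy ← 0.85·16.411 = 13.950
Arc 3: start y=0.000, vy=13.950 → t=2.790, apex=9.730, x_land=96.587, impact vy=-13.950
  bounce: vy ← 0.85·13.950 = 11.857
Arc 4: start y=0.000, vy=11.857 → t=2.371, apex=7.030, x_land=120.159, impact vy=-11.857
  bounce: vy ← 0.85·11.857 = 10.079
Arc 5: start y=0.000, vy=10.079 → t=2.016, apex=5.079, x_land=140.195, impact vy=-10.079
  bounce: vy ← 0.85·10.079 = 8.567
Arc 6: start y=0.000, vy=8.567 → t=1.713, apex=3.670, x_land=157.226, impact vy=-8.567
  bounce: vy ← 0.85·8.567 = 7.282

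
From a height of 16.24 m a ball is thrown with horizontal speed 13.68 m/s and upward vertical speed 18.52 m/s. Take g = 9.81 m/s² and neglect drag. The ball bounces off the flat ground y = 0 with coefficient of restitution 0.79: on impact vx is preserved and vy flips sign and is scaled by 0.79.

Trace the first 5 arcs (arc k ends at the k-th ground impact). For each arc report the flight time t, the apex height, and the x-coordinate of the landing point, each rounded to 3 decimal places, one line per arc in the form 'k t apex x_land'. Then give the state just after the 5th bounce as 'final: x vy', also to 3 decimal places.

1 4.510 33.722 61.695
2 4.143 21.046 118.368
3 3.273 13.135 163.140
4 2.586 8.197 198.510
5 2.043 5.116 226.452
final: 226.452 7.915

Arc 1: start y=16.240, vy=18.520 → t=4.510, apex=33.722, x_land=61.695, impact vy=-25.722
  bounce: vy ← 0.79·25.722 = 20.320
Arc 2: start y=0.000, vy=20.320 → t=4.143, apex=21.046, x_land=118.368, impact vy=-20.320
  bounce: vy ← 0.79·20.320 = 16.053
Arc 3: start y=0.000, vy=16.053 → t=3.273, apex=13.135, x_land=163.140, impact vy=-16.053
  bounce: vy ← 0.79·16.053 = 12.682
Arc 4: start y=0.000, vy=12.682 → t=2.586, apex=8.197, x_land=198.510, impact vy=-12.682
  bounce: vy ← 0.79·12.682 = 10.019
Arc 5: start y=0.000, vy=10.019 → t=2.043, apex=5.116, x_land=226.452, impact vy=-10.019
  bounce: vy ← 0.79·10.019 = 7.915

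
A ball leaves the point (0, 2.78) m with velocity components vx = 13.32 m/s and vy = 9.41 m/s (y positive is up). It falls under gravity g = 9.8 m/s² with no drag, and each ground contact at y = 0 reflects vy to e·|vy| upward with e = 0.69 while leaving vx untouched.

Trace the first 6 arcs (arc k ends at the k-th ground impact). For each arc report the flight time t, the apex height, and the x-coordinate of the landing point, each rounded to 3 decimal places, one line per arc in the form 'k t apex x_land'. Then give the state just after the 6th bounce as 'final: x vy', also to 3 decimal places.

Arc 1: start y=2.780, vy=9.410 → t=2.181, apex=7.298, x_land=29.045, impact vy=-11.960
  bounce: vy ← 0.69·11.960 = 8.252
Arc 2: start y=0.000, vy=8.252 → t=1.684, apex=3.474, x_land=51.478, impact vy=-8.252
  bounce: vy ← 0.69·8.252 = 5.694
Arc 3: start y=0.000, vy=5.694 → t=1.162, apex=1.654, x_land=66.957, impact vy=-5.694
  bounce: vy ← 0.69·5.694 = 3.929
Arc 4: start y=0.000, vy=3.929 → t=0.802, apex=0.788, x_land=77.637, impact vy=-3.929
  bounce: vy ← 0.69·3.929 = 2.711
Arc 5: start y=0.000, vy=2.711 → t=0.553, apex=0.375, x_land=85.006, impact vy=-2.711
  bounce: vy ← 0.69·2.711 = 1.871
Arc 6: start y=0.000, vy=1.871 → t=0.382, apex=0.179, x_land=90.091, impact vy=-1.871
  bounce: vy ← 0.69·1.871 = 1.291

1 2.181 7.298 29.045
2 1.684 3.474 51.478
3 1.162 1.654 66.957
4 0.802 0.788 77.637
5 0.553 0.375 85.006
6 0.382 0.179 90.091
final: 90.091 1.291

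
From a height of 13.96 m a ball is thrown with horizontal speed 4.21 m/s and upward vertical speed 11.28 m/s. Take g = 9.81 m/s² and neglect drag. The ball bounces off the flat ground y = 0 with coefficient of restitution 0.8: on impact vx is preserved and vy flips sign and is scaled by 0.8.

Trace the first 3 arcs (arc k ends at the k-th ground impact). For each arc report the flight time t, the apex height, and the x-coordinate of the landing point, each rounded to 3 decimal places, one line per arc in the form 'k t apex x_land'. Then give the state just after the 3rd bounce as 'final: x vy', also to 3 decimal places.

1 3.191 20.445 13.436
2 3.267 13.085 27.188
3 2.613 8.374 38.190
final: 38.190 10.254

Arc 1: start y=13.960, vy=11.280 → t=3.191, apex=20.445, x_land=13.436, impact vy=-20.028
  bounce: vy ← 0.8·20.028 = 16.023
Arc 2: start y=0.000, vy=16.023 → t=3.267, apex=13.085, x_land=27.188, impact vy=-16.023
  bounce: vy ← 0.8·16.023 = 12.818
Arc 3: start y=0.000, vy=12.818 → t=2.613, apex=8.374, x_land=38.190, impact vy=-12.818
  bounce: vy ← 0.8·12.818 = 10.254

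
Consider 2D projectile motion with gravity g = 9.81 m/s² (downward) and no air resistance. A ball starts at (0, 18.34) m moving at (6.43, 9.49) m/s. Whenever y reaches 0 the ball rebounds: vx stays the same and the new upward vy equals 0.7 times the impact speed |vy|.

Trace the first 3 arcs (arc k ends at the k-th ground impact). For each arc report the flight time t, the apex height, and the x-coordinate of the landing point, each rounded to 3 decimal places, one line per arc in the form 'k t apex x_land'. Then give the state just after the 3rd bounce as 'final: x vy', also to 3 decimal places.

1 3.130 22.930 20.123
2 3.027 11.236 39.586
3 2.119 5.506 53.211
final: 53.211 7.275

Arc 1: start y=18.340, vy=9.490 → t=3.130, apex=22.930, x_land=20.123, impact vy=-21.211
  bounce: vy ← 0.7·21.211 = 14.847
Arc 2: start y=0.000, vy=14.847 → t=3.027, apex=11.236, x_land=39.586, impact vy=-14.847
  bounce: vy ← 0.7·14.847 = 10.393
Arc 3: start y=0.000, vy=10.393 → t=2.119, apex=5.506, x_land=53.211, impact vy=-10.393
  bounce: vy ← 0.7·10.393 = 7.275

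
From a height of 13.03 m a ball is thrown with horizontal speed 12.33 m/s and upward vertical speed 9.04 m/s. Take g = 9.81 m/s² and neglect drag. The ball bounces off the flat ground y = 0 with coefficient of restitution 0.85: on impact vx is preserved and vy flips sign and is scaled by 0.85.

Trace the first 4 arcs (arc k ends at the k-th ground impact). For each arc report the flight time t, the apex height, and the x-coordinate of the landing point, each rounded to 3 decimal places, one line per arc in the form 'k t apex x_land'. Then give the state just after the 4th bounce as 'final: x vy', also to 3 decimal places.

Arc 1: start y=13.030, vy=9.040 → t=2.794, apex=17.195, x_land=34.448, impact vy=-18.368
  bounce: vy ← 0.85·18.368 = 15.612
Arc 2: start y=0.000, vy=15.612 → t=3.183, apex=12.424, x_land=73.694, impact vy=-15.612
  bounce: vy ← 0.85·15.612 = 13.271
Arc 3: start y=0.000, vy=13.271 → t=2.706, apex=8.976, x_land=107.053, impact vy=-13.271
  bounce: vy ← 0.85·13.271 = 11.280
Arc 4: start y=0.000, vy=11.280 → t=2.300, apex=6.485, x_land=135.409, impact vy=-11.280
  bounce: vy ← 0.85·11.280 = 9.588

1 2.794 17.195 34.448
2 3.183 12.424 73.694
3 2.706 8.976 107.053
4 2.300 6.485 135.409
final: 135.409 9.588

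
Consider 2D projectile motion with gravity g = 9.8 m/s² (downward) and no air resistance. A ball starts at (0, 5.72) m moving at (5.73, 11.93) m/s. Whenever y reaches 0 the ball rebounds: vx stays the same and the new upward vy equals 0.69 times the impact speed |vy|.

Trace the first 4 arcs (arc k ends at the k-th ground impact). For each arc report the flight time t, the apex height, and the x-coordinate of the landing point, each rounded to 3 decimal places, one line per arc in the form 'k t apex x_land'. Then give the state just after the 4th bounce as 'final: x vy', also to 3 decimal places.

Arc 1: start y=5.720, vy=11.930 → t=2.845, apex=12.981, x_land=16.302, impact vy=-15.951
  bounce: vy ← 0.69·15.951 = 11.006
Arc 2: start y=0.000, vy=11.006 → t=2.246, apex=6.180, x_land=29.172, impact vy=-11.006
  bounce: vy ← 0.69·11.006 = 7.594
Arc 3: start y=0.000, vy=7.594 → t=1.550, apex=2.943, x_land=38.053, impact vy=-7.594
  bounce: vy ← 0.69·7.594 = 5.240
Arc 4: start y=0.000, vy=5.240 → t=1.069, apex=1.401, x_land=44.181, impact vy=-5.240
  bounce: vy ← 0.69·5.240 = 3.616

1 2.845 12.981 16.302
2 2.246 6.180 29.172
3 1.550 2.943 38.053
4 1.069 1.401 44.181
final: 44.181 3.616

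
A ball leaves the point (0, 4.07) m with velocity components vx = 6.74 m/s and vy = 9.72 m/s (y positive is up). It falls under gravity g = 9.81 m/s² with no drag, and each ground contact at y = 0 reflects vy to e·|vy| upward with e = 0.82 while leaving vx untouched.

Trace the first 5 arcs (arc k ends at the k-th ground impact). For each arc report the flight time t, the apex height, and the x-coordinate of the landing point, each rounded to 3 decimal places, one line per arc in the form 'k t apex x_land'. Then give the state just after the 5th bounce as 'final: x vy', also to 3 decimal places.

Arc 1: start y=4.070, vy=9.720 → t=2.337, apex=8.885, x_land=15.750, impact vy=-13.203
  bounce: vy ← 0.82·13.203 = 10.827
Arc 2: start y=0.000, vy=10.827 → t=2.207, apex=5.975, x_land=30.627, impact vy=-10.827
  bounce: vy ← 0.82·10.827 = 8.878
Arc 3: start y=0.000, vy=8.878 → t=1.810, apex=4.017, x_land=42.826, impact vy=-8.878
  bounce: vy ← 0.82·8.878 = 7.280
Arc 4: start y=0.000, vy=7.280 → t=1.484, apex=2.701, x_land=52.830, impact vy=-7.280
  bounce: vy ← 0.82·7.280 = 5.970
Arc 5: start y=0.000, vy=5.970 → t=1.217, apex=1.816, x_land=61.033, impact vy=-5.970
  bounce: vy ← 0.82·5.970 = 4.895

1 2.337 8.885 15.750
2 2.207 5.975 30.627
3 1.810 4.017 42.826
4 1.484 2.701 52.830
5 1.217 1.816 61.033
final: 61.033 4.895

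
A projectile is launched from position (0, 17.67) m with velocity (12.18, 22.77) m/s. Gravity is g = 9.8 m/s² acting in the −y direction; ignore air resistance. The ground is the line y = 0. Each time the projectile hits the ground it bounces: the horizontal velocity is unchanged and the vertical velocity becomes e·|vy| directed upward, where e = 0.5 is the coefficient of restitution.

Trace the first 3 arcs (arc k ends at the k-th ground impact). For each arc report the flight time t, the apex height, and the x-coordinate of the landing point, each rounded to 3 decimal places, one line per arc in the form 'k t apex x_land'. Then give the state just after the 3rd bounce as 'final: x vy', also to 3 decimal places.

Arc 1: start y=17.670, vy=22.770 → t=5.324, apex=44.123, x_land=64.849, impact vy=-29.408
  bounce: vy ← 0.5·29.408 = 14.704
Arc 2: start y=0.000, vy=14.704 → t=3.001, apex=11.031, x_land=101.399, impact vy=-14.704
  bounce: vy ← 0.5·14.704 = 7.352
Arc 3: start y=0.000, vy=7.352 → t=1.500, apex=2.758, x_land=119.673, impact vy=-7.352
  bounce: vy ← 0.5·7.352 = 3.676

1 5.324 44.123 64.849
2 3.001 11.031 101.399
3 1.500 2.758 119.673
final: 119.673 3.676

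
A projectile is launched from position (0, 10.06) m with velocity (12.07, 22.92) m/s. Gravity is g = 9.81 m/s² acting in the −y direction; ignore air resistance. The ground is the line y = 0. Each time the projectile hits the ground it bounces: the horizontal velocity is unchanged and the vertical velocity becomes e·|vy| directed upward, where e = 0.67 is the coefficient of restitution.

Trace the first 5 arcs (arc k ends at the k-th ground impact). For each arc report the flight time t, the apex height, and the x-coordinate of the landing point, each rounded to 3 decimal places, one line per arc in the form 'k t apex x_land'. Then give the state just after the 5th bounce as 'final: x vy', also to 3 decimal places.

1 5.077 36.835 61.277
2 3.672 16.535 105.599
3 2.460 7.423 135.295
4 1.648 3.332 155.191
5 1.104 1.496 168.522
final: 168.522 3.630

Arc 1: start y=10.060, vy=22.920 → t=5.077, apex=36.835, x_land=61.277, impact vy=-26.883
  bounce: vy ← 0.67·26.883 = 18.012
Arc 2: start y=0.000, vy=18.012 → t=3.672, apex=16.535, x_land=105.599, impact vy=-18.012
  bounce: vy ← 0.67·18.012 = 12.068
Arc 3: start y=0.000, vy=12.068 → t=2.460, apex=7.423, x_land=135.295, impact vy=-12.068
  bounce: vy ← 0.67·12.068 = 8.085
Arc 4: start y=0.000, vy=8.085 → t=1.648, apex=3.332, x_land=155.191, impact vy=-8.085
  bounce: vy ← 0.67·8.085 = 5.417
Arc 5: start y=0.000, vy=5.417 → t=1.104, apex=1.496, x_land=168.522, impact vy=-5.417
  bounce: vy ← 0.67·5.417 = 3.630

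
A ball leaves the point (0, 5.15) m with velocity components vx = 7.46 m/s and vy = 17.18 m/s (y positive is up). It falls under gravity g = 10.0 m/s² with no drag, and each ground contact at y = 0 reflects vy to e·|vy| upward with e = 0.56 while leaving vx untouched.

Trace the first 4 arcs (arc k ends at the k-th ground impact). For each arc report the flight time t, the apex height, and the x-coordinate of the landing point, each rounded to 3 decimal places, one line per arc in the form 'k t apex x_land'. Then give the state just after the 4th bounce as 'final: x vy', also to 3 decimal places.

1 3.713 19.908 27.702
2 2.235 6.243 44.374
3 1.251 1.958 53.710
4 0.701 0.614 58.938
final: 58.938 1.962

Arc 1: start y=5.150, vy=17.180 → t=3.713, apex=19.908, x_land=27.702, impact vy=-19.954
  bounce: vy ← 0.56·19.954 = 11.174
Arc 2: start y=0.000, vy=11.174 → t=2.235, apex=6.243, x_land=44.374, impact vy=-11.174
  bounce: vy ← 0.56·11.174 = 6.257
Arc 3: start y=0.000, vy=6.257 → t=1.251, apex=1.958, x_land=53.710, impact vy=-6.257
  bounce: vy ← 0.56·6.257 = 3.504
Arc 4: start y=0.000, vy=3.504 → t=0.701, apex=0.614, x_land=58.938, impact vy=-3.504
  bounce: vy ← 0.56·3.504 = 1.962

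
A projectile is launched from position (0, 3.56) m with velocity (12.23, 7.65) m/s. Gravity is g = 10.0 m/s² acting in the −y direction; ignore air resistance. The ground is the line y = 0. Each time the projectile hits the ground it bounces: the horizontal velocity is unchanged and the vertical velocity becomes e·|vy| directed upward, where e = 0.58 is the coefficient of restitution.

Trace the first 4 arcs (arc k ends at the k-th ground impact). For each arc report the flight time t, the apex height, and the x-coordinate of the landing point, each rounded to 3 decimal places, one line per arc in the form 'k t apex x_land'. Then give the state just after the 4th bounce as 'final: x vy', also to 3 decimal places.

1 1.904 6.486 23.285
2 1.321 2.182 39.444
3 0.766 0.734 48.815
4 0.444 0.247 54.251
final: 54.251 1.289

Arc 1: start y=3.560, vy=7.650 → t=1.904, apex=6.486, x_land=23.285, impact vy=-11.390
  bounce: vy ← 0.58·11.390 = 6.606
Arc 2: start y=0.000, vy=6.606 → t=1.321, apex=2.182, x_land=39.444, impact vy=-6.606
  bounce: vy ← 0.58·6.606 = 3.831
Arc 3: start y=0.000, vy=3.831 → t=0.766, apex=0.734, x_land=48.815, impact vy=-3.831
  bounce: vy ← 0.58·3.831 = 2.222
Arc 4: start y=0.000, vy=2.222 → t=0.444, apex=0.247, x_land=54.251, impact vy=-2.222
  bounce: vy ← 0.58·2.222 = 1.289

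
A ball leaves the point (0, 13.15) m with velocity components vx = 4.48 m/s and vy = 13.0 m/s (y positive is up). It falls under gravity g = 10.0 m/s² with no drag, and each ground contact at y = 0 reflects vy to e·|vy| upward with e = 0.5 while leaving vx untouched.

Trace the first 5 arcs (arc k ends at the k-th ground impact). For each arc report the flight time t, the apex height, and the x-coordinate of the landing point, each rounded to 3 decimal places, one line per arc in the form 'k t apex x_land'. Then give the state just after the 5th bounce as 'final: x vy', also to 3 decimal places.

1 3.378 21.600 15.136
2 2.078 5.400 24.447
3 1.039 1.350 29.103
4 0.520 0.338 31.431
5 0.260 0.084 32.595
final: 32.595 0.650

Arc 1: start y=13.150, vy=13.000 → t=3.378, apex=21.600, x_land=15.136, impact vy=-20.785
  bounce: vy ← 0.5·20.785 = 10.392
Arc 2: start y=0.000, vy=10.392 → t=2.078, apex=5.400, x_land=24.447, impact vy=-10.392
  bounce: vy ← 0.5·10.392 = 5.196
Arc 3: start y=0.000, vy=5.196 → t=1.039, apex=1.350, x_land=29.103, impact vy=-5.196
  bounce: vy ← 0.5·5.196 = 2.598
Arc 4: start y=0.000, vy=2.598 → t=0.520, apex=0.338, x_land=31.431, impact vy=-2.598
  bounce: vy ← 0.5·2.598 = 1.299
Arc 5: start y=0.000, vy=1.299 → t=0.260, apex=0.084, x_land=32.595, impact vy=-1.299
  bounce: vy ← 0.5·1.299 = 0.650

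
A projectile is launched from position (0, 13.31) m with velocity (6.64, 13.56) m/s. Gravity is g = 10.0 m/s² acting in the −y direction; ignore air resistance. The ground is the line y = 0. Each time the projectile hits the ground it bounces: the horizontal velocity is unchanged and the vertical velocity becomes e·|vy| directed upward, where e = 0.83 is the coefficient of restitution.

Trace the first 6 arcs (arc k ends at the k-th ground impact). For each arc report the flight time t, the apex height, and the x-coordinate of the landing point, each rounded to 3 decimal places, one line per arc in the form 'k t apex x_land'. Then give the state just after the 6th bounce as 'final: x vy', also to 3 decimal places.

Arc 1: start y=13.310, vy=13.560 → t=3.477, apex=22.504, x_land=23.091, impact vy=-21.215
  bounce: vy ← 0.83·21.215 = 17.608
Arc 2: start y=0.000, vy=17.608 → t=3.522, apex=15.503, x_land=46.475, impact vy=-17.608
  bounce: vy ← 0.83·17.608 = 14.615
Arc 3: start y=0.000, vy=14.615 → t=2.923, apex=10.680, x_land=65.883, impact vy=-14.615
  bounce: vy ← 0.83·14.615 = 12.130
Arc 4: start y=0.000, vy=12.130 → t=2.426, apex=7.357, x_land=81.992, impact vy=-12.130
  bounce: vy ← 0.83·12.130 = 10.068
Arc 5: start y=0.000, vy=10.068 → t=2.014, apex=5.068, x_land=95.363, impact vy=-10.068
  bounce: vy ← 0.83·10.068 = 8.357
Arc 6: start y=0.000, vy=8.357 → t=1.671, apex=3.492, x_land=106.461, impact vy=-8.357
  bounce: vy ← 0.83·8.357 = 6.936

1 3.477 22.504 23.091
2 3.522 15.503 46.475
3 2.923 10.680 65.883
4 2.426 7.357 81.992
5 2.014 5.068 95.363
6 1.671 3.492 106.461
final: 106.461 6.936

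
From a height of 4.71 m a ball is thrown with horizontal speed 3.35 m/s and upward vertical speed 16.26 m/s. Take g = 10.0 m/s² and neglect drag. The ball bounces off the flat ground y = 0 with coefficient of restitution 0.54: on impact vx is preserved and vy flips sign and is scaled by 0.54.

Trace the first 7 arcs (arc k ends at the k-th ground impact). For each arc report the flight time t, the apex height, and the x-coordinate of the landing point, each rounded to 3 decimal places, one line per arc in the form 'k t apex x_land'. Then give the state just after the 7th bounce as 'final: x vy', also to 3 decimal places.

1 3.520 17.929 11.791
2 2.045 5.228 18.642
3 1.104 1.525 22.342
4 0.596 0.445 24.339
5 0.322 0.130 25.418
6 0.174 0.038 26.001
7 0.094 0.011 26.315
final: 26.315 0.254

Arc 1: start y=4.710, vy=16.260 → t=3.520, apex=17.929, x_land=11.791, impact vy=-18.936
  bounce: vy ← 0.54·18.936 = 10.226
Arc 2: start y=0.000, vy=10.226 → t=2.045, apex=5.228, x_land=18.642, impact vy=-10.226
  bounce: vy ← 0.54·10.226 = 5.522
Arc 3: start y=0.000, vy=5.522 → t=1.104, apex=1.525, x_land=22.342, impact vy=-5.522
  bounce: vy ← 0.54·5.522 = 2.982
Arc 4: start y=0.000, vy=2.982 → t=0.596, apex=0.445, x_land=24.339, impact vy=-2.982
  bounce: vy ← 0.54·2.982 = 1.610
Arc 5: start y=0.000, vy=1.610 → t=0.322, apex=0.130, x_land=25.418, impact vy=-1.610
  bounce: vy ← 0.54·1.610 = 0.869
Arc 6: start y=0.000, vy=0.869 → t=0.174, apex=0.038, x_land=26.001, impact vy=-0.869
  bounce: vy ← 0.54·0.869 = 0.470
Arc 7: start y=0.000, vy=0.470 → t=0.094, apex=0.011, x_land=26.315, impact vy=-0.470
  bounce: vy ← 0.54·0.470 = 0.254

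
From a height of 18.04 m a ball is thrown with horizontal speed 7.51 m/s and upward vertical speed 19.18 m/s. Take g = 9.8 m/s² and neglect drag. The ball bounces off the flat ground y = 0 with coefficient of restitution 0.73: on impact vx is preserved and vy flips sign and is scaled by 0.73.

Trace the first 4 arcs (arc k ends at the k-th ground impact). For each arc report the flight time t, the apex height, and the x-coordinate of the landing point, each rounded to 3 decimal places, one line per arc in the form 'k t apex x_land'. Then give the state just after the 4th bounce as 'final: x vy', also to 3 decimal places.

1 4.698 36.809 35.282
2 4.002 19.616 65.334
3 2.921 10.453 87.271
4 2.132 5.570 103.286
final: 103.286 7.628

Arc 1: start y=18.040, vy=19.180 → t=4.698, apex=36.809, x_land=35.282, impact vy=-26.860
  bounce: vy ← 0.73·26.860 = 19.608
Arc 2: start y=0.000, vy=19.608 → t=4.002, apex=19.616, x_land=65.334, impact vy=-19.608
  bounce: vy ← 0.73·19.608 = 14.314
Arc 3: start y=0.000, vy=14.314 → t=2.921, apex=10.453, x_land=87.271, impact vy=-14.314
  bounce: vy ← 0.73·14.314 = 10.449
Arc 4: start y=0.000, vy=10.449 → t=2.132, apex=5.570, x_land=103.286, impact vy=-10.449
  bounce: vy ← 0.73·10.449 = 7.628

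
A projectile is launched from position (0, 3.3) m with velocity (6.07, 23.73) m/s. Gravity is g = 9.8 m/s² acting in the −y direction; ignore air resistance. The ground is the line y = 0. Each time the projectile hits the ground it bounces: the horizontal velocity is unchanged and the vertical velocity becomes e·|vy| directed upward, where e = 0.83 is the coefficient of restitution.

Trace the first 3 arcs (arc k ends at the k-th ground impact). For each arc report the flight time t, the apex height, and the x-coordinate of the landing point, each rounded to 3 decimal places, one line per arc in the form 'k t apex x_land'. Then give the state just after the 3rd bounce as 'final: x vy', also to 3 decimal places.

1 4.978 32.030 30.217
2 4.244 22.066 55.979
3 3.523 15.201 77.362
final: 77.362 14.327

Arc 1: start y=3.300, vy=23.730 → t=4.978, apex=32.030, x_land=30.217, impact vy=-25.056
  bounce: vy ← 0.83·25.056 = 20.796
Arc 2: start y=0.000, vy=20.796 → t=4.244, apex=22.066, x_land=55.979, impact vy=-20.796
  bounce: vy ← 0.83·20.796 = 17.261
Arc 3: start y=0.000, vy=17.261 → t=3.523, apex=15.201, x_land=77.362, impact vy=-17.261
  bounce: vy ← 0.83·17.261 = 14.327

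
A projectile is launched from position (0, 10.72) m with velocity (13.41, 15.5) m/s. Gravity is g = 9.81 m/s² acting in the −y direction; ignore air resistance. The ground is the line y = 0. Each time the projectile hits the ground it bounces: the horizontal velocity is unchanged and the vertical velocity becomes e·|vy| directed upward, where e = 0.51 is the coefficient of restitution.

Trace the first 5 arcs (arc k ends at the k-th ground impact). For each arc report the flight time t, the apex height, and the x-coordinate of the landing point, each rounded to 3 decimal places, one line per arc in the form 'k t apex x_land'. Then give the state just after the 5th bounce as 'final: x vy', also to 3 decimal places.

Arc 1: start y=10.720, vy=15.500 → t=3.744, apex=22.965, x_land=50.205, impact vy=-21.227
  bounce: vy ← 0.51·21.227 = 10.826
Arc 2: start y=0.000, vy=10.826 → t=2.207, apex=5.973, x_land=79.801, impact vy=-10.826
  bounce: vy ← 0.51·10.826 = 5.521
Arc 3: start y=0.000, vy=5.521 → t=1.126, apex=1.554, x_land=94.896, impact vy=-5.521
  bounce: vy ← 0.51·5.521 = 2.816
Arc 4: start y=0.000, vy=2.816 → t=0.574, apex=0.404, x_land=102.594, impact vy=-2.816
  bounce: vy ← 0.51·2.816 = 1.436
Arc 5: start y=0.000, vy=1.436 → t=0.293, apex=0.105, x_land=106.520, impact vy=-1.436
  bounce: vy ← 0.51·1.436 = 0.732

1 3.744 22.965 50.205
2 2.207 5.973 79.801
3 1.126 1.554 94.896
4 0.574 0.404 102.594
5 0.293 0.105 106.520
final: 106.520 0.732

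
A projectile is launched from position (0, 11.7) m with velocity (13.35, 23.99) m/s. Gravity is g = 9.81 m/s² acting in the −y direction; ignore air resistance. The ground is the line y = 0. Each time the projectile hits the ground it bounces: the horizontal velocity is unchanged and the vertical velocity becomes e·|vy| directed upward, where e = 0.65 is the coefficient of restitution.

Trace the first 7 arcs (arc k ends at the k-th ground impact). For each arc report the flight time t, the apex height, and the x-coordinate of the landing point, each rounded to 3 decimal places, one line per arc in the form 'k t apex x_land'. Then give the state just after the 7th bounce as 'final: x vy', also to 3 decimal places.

1 5.338 41.033 71.260
2 3.760 17.337 121.456
3 2.444 7.325 154.084
4 1.589 3.095 175.292
5 1.033 1.308 189.077
6 0.671 0.552 198.038
7 0.436 0.233 203.862
final: 203.862 1.391

Arc 1: start y=11.700, vy=23.990 → t=5.338, apex=41.033, x_land=71.260, impact vy=-28.374
  bounce: vy ← 0.65·28.374 = 18.443
Arc 2: start y=0.000, vy=18.443 → t=3.760, apex=17.337, x_land=121.456, impact vy=-18.443
  bounce: vy ← 0.65·18.443 = 11.988
Arc 3: start y=0.000, vy=11.988 → t=2.444, apex=7.325, x_land=154.084, impact vy=-11.988
  bounce: vy ← 0.65·11.988 = 7.792
Arc 4: start y=0.000, vy=7.792 → t=1.589, apex=3.095, x_land=175.292, impact vy=-7.792
  bounce: vy ← 0.65·7.792 = 5.065
Arc 5: start y=0.000, vy=5.065 → t=1.033, apex=1.308, x_land=189.077, impact vy=-5.065
  bounce: vy ← 0.65·5.065 = 3.292
Arc 6: start y=0.000, vy=3.292 → t=0.671, apex=0.552, x_land=198.038, impact vy=-3.292
  bounce: vy ← 0.65·3.292 = 2.140
Arc 7: start y=0.000, vy=2.140 → t=0.436, apex=0.233, x_land=203.862, impact vy=-2.140
  bounce: vy ← 0.65·2.140 = 1.391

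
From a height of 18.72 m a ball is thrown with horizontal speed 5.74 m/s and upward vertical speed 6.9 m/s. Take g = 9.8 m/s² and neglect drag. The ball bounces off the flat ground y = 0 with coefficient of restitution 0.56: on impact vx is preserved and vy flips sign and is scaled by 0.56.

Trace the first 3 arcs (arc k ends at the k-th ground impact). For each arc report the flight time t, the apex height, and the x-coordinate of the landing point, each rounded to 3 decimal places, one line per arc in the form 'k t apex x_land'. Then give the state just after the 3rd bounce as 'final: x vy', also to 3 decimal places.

1 2.782 21.149 15.966
2 2.327 6.632 29.322
3 1.303 2.080 36.802
final: 36.802 3.576

Arc 1: start y=18.720, vy=6.900 → t=2.782, apex=21.149, x_land=15.966, impact vy=-20.360
  bounce: vy ← 0.56·20.360 = 11.401
Arc 2: start y=0.000, vy=11.401 → t=2.327, apex=6.632, x_land=29.322, impact vy=-11.401
  bounce: vy ← 0.56·11.401 = 6.385
Arc 3: start y=0.000, vy=6.385 → t=1.303, apex=2.080, x_land=36.802, impact vy=-6.385
  bounce: vy ← 0.56·6.385 = 3.576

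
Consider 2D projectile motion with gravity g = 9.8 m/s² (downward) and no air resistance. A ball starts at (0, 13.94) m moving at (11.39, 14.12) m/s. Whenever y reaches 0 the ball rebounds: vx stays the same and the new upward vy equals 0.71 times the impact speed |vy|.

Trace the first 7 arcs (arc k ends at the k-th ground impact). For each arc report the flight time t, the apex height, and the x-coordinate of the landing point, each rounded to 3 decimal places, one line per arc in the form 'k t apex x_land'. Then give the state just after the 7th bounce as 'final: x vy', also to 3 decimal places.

1 3.659 24.112 41.677
2 3.150 12.155 77.556
3 2.236 6.127 103.029
4 1.588 3.089 121.116
5 1.127 1.557 133.957
6 0.800 0.785 143.074
7 0.568 0.396 149.547
final: 149.547 1.977

Arc 1: start y=13.940, vy=14.120 → t=3.659, apex=24.112, x_land=41.677, impact vy=-21.739
  bounce: vy ← 0.71·21.739 = 15.435
Arc 2: start y=0.000, vy=15.435 → t=3.150, apex=12.155, x_land=77.556, impact vy=-15.435
  bounce: vy ← 0.71·15.435 = 10.959
Arc 3: start y=0.000, vy=10.959 → t=2.236, apex=6.127, x_land=103.029, impact vy=-10.959
  bounce: vy ← 0.71·10.959 = 7.781
Arc 4: start y=0.000, vy=7.781 → t=1.588, apex=3.089, x_land=121.116, impact vy=-7.781
  bounce: vy ← 0.71·7.781 = 5.524
Arc 5: start y=0.000, vy=5.524 → t=1.127, apex=1.557, x_land=133.957, impact vy=-5.524
  bounce: vy ← 0.71·5.524 = 3.922
Arc 6: start y=0.000, vy=3.922 → t=0.800, apex=0.785, x_land=143.074, impact vy=-3.922
  bounce: vy ← 0.71·3.922 = 2.785
Arc 7: start y=0.000, vy=2.785 → t=0.568, apex=0.396, x_land=149.547, impact vy=-2.785
  bounce: vy ← 0.71·2.785 = 1.977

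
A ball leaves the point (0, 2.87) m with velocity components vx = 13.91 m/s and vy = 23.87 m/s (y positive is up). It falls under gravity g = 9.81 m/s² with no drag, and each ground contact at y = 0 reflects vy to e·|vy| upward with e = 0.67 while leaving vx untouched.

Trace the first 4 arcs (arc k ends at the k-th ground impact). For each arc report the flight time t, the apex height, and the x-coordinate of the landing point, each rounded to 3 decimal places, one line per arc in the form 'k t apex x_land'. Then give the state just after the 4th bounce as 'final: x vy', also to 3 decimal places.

1 4.984 31.911 69.326
2 3.418 14.325 116.868
3 2.290 6.430 148.721
4 1.534 2.887 170.063
final: 170.063 5.042

Arc 1: start y=2.870, vy=23.870 → t=4.984, apex=31.911, x_land=69.326, impact vy=-25.022
  bounce: vy ← 0.67·25.022 = 16.765
Arc 2: start y=0.000, vy=16.765 → t=3.418, apex=14.325, x_land=116.868, impact vy=-16.765
  bounce: vy ← 0.67·16.765 = 11.232
Arc 3: start y=0.000, vy=11.232 → t=2.290, apex=6.430, x_land=148.721, impact vy=-11.232
  bounce: vy ← 0.67·11.232 = 7.526
Arc 4: start y=0.000, vy=7.526 → t=1.534, apex=2.887, x_land=170.063, impact vy=-7.526
  bounce: vy ← 0.67·7.526 = 5.042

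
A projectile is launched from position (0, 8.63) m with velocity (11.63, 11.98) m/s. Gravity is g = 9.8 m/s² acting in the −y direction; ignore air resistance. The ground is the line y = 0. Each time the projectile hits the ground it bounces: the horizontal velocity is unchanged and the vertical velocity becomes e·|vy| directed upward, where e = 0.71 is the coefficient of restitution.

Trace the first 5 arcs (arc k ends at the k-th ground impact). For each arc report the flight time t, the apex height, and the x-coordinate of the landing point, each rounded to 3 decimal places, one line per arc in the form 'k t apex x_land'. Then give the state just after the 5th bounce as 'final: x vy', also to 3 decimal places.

Arc 1: start y=8.630, vy=11.980 → t=3.027, apex=15.952, x_land=35.201, impact vy=-17.682
  bounce: vy ← 0.71·17.682 = 12.555
Arc 2: start y=0.000, vy=12.555 → t=2.562, apex=8.042, x_land=64.999, impact vy=-12.555
  bounce: vy ← 0.71·12.555 = 8.914
Arc 3: start y=0.000, vy=8.914 → t=1.819, apex=4.054, x_land=86.156, impact vy=-8.914
  bounce: vy ← 0.71·8.914 = 6.329
Arc 4: start y=0.000, vy=6.329 → t=1.292, apex=2.044, x_land=101.177, impact vy=-6.329
  bounce: vy ← 0.71·6.329 = 4.493
Arc 5: start y=0.000, vy=4.493 → t=0.917, apex=1.030, x_land=111.842, impact vy=-4.493
  bounce: vy ← 0.71·4.493 = 3.190

1 3.027 15.952 35.201
2 2.562 8.042 64.999
3 1.819 4.054 86.156
4 1.292 2.044 101.177
5 0.917 1.030 111.842
final: 111.842 3.190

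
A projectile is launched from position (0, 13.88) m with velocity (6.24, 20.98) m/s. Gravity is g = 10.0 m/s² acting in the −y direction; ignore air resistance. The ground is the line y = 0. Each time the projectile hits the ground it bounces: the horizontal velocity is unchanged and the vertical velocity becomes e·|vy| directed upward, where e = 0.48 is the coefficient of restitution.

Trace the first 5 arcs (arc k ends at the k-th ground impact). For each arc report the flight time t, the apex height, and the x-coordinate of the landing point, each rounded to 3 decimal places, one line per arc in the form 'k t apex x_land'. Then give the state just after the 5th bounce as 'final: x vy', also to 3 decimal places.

Arc 1: start y=13.880, vy=20.980 → t=4.777, apex=35.888, x_land=29.809, impact vy=-26.791
  bounce: vy ← 0.48·26.791 = 12.860
Arc 2: start y=0.000, vy=12.860 → t=2.572, apex=8.269, x_land=45.858, impact vy=-12.860
  bounce: vy ← 0.48·12.860 = 6.173
Arc 3: start y=0.000, vy=6.173 → t=1.235, apex=1.905, x_land=53.562, impact vy=-6.173
  bounce: vy ← 0.48·6.173 = 2.963
Arc 4: start y=0.000, vy=2.963 → t=0.593, apex=0.439, x_land=57.259, impact vy=-2.963
  bounce: vy ← 0.48·2.963 = 1.422
Arc 5: start y=0.000, vy=1.422 → t=0.284, apex=0.101, x_land=59.034, impact vy=-1.422
  bounce: vy ← 0.48·1.422 = 0.683

1 4.777 35.888 29.809
2 2.572 8.269 45.858
3 1.235 1.905 53.562
4 0.593 0.439 57.259
5 0.284 0.101 59.034
final: 59.034 0.683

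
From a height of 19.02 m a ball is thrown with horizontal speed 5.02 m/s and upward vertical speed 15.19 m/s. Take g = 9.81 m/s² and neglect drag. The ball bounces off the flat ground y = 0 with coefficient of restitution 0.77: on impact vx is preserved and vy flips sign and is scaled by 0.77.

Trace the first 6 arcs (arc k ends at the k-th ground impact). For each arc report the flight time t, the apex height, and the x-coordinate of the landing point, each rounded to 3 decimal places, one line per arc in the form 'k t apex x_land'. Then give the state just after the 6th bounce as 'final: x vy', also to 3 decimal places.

1 4.053 30.780 20.348
2 3.858 18.250 39.714
3 2.970 10.820 54.626
4 2.287 6.415 66.108
5 1.761 3.804 74.950
6 1.356 2.255 81.757
final: 81.757 5.122

Arc 1: start y=19.020, vy=15.190 → t=4.053, apex=30.780, x_land=20.348, impact vy=-24.575
  bounce: vy ← 0.77·24.575 = 18.922
Arc 2: start y=0.000, vy=18.922 → t=3.858, apex=18.250, x_land=39.714, impact vy=-18.922
  bounce: vy ← 0.77·18.922 = 14.570
Arc 3: start y=0.000, vy=14.570 → t=2.970, apex=10.820, x_land=54.626, impact vy=-14.570
  bounce: vy ← 0.77·14.570 = 11.219
Arc 4: start y=0.000, vy=11.219 → t=2.287, apex=6.415, x_land=66.108, impact vy=-11.219
  bounce: vy ← 0.77·11.219 = 8.639
Arc 5: start y=0.000, vy=8.639 → t=1.761, apex=3.804, x_land=74.950, impact vy=-8.639
  bounce: vy ← 0.77·8.639 = 6.652
Arc 6: start y=0.000, vy=6.652 → t=1.356, apex=2.255, x_land=81.757, impact vy=-6.652
  bounce: vy ← 0.77·6.652 = 5.122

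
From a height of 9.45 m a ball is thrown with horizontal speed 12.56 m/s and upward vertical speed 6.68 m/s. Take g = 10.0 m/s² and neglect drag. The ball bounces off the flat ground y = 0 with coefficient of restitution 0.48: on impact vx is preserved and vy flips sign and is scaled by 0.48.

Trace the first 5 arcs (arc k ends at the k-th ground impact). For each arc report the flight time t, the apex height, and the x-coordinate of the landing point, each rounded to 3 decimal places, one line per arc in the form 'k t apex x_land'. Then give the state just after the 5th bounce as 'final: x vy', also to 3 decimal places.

1 2.196 11.681 27.588
2 1.467 2.691 46.017
3 0.704 0.620 54.864
4 0.338 0.143 59.110
5 0.162 0.033 61.148
final: 61.148 0.389

Arc 1: start y=9.450, vy=6.680 → t=2.196, apex=11.681, x_land=27.588, impact vy=-15.285
  bounce: vy ← 0.48·15.285 = 7.337
Arc 2: start y=0.000, vy=7.337 → t=1.467, apex=2.691, x_land=46.017, impact vy=-7.337
  bounce: vy ← 0.48·7.337 = 3.522
Arc 3: start y=0.000, vy=3.522 → t=0.704, apex=0.620, x_land=54.864, impact vy=-3.522
  bounce: vy ← 0.48·3.522 = 1.690
Arc 4: start y=0.000, vy=1.690 → t=0.338, apex=0.143, x_land=59.110, impact vy=-1.690
  bounce: vy ← 0.48·1.690 = 0.811
Arc 5: start y=0.000, vy=0.811 → t=0.162, apex=0.033, x_land=61.148, impact vy=-0.811
  bounce: vy ← 0.48·0.811 = 0.389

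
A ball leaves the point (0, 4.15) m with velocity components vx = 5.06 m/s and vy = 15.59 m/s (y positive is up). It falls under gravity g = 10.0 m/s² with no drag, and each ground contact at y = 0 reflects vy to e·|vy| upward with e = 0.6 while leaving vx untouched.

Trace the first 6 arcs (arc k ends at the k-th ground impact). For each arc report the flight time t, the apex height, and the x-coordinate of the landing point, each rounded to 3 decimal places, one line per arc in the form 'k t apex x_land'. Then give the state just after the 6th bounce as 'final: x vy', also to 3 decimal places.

Arc 1: start y=4.150, vy=15.590 → t=3.365, apex=16.302, x_land=17.025, impact vy=-18.057
  bounce: vy ← 0.6·18.057 = 10.834
Arc 2: start y=0.000, vy=10.834 → t=2.167, apex=5.869, x_land=27.989, impact vy=-10.834
  bounce: vy ← 0.6·10.834 = 6.500
Arc 3: start y=0.000, vy=6.500 → t=1.300, apex=2.113, x_land=34.568, impact vy=-6.500
  bounce: vy ← 0.6·6.500 = 3.900
Arc 4: start y=0.000, vy=3.900 → t=0.780, apex=0.761, x_land=38.515, impact vy=-3.900
  bounce: vy ← 0.6·3.900 = 2.340
Arc 5: start y=0.000, vy=2.340 → t=0.468, apex=0.274, x_land=40.883, impact vy=-2.340
  bounce: vy ← 0.6·2.340 = 1.404
Arc 6: start y=0.000, vy=1.404 → t=0.281, apex=0.099, x_land=42.304, impact vy=-1.404
  bounce: vy ← 0.6·1.404 = 0.842

1 3.365 16.302 17.025
2 2.167 5.869 27.989
3 1.300 2.113 34.568
4 0.780 0.761 38.515
5 0.468 0.274 40.883
6 0.281 0.099 42.304
final: 42.304 0.842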